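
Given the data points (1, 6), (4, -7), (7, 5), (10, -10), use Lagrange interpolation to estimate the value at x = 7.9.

Lagrange interpolation formula:
P(x) = Σ yᵢ × Lᵢ(x)
where Lᵢ(x) = Π_{j≠i} (x - xⱼ)/(xᵢ - xⱼ)

L_0(7.9) = (7.9 - 4)/(1 - 4) × (7.9 - 7)/(1 - 7) × (7.9 - 10)/(1 - 10) = 0.045500
L_1(7.9) = (7.9 - 1)/(4 - 1) × (7.9 - 7)/(4 - 7) × (7.9 - 10)/(4 - 10) = -0.241500
L_2(7.9) = (7.9 - 1)/(7 - 1) × (7.9 - 4)/(7 - 4) × (7.9 - 10)/(7 - 10) = 1.046500
L_3(7.9) = (7.9 - 1)/(10 - 1) × (7.9 - 4)/(10 - 4) × (7.9 - 7)/(10 - 7) = 0.149500

P(7.9) = 6×L_0(7.9) + (-7)×L_1(7.9) + 5×L_2(7.9) + (-10)×L_3(7.9)
P(7.9) = 5.701000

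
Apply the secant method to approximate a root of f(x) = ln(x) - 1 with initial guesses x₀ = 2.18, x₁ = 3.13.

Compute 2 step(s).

f(x) = ln(x) - 1
x₀ = 2.18, x₁ = 3.13

Secant formula: x_{n+1} = x_n - f(x_n)(x_n - x_{n-1})/(f(x_n) - f(x_{n-1}))

Iteration 1:
  f(2.180000) = -0.220675
  f(3.130000) = 0.141033
  x_2 = 3.130000 - 0.141033×(3.130000 - 2.180000)/(0.141033 - (-0.220675))
       = 2.759587
Iteration 2:
  f(3.130000) = 0.141033
  f(2.759587) = 0.015081
  x_3 = 2.759587 - 0.015081×(2.759587 - 3.130000)/(0.015081 - 0.141033)
       = 2.715235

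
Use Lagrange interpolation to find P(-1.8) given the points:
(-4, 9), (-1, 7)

Lagrange interpolation formula:
P(x) = Σ yᵢ × Lᵢ(x)
where Lᵢ(x) = Π_{j≠i} (x - xⱼ)/(xᵢ - xⱼ)

L_0(-1.8) = (-1.8 - (-1))/(-4 - (-1)) = 0.266667
L_1(-1.8) = (-1.8 - (-4))/(-1 - (-4)) = 0.733333

P(-1.8) = 9×L_0(-1.8) + 7×L_1(-1.8)
P(-1.8) = 7.533333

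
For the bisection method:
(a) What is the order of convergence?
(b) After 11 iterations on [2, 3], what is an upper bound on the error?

(a) Bisection has linear (order 1) convergence; the error is halved each step.

(b) Error bound = (b-a)/2^n = (3 - 2)/2^{11}
    = 1/2^{11}

(a) 1 (linear); (b) error ≤ 4.88e-04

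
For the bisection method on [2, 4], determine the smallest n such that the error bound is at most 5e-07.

We need (b-a)/2^n ≤ 5e-07
(4 - 2)/2^n ≤ 5e-07
2/2^n ≤ 5e-07
2^n ≥ 4000000
n ≥ log₂(4000000) = 21.93
n ≥ 22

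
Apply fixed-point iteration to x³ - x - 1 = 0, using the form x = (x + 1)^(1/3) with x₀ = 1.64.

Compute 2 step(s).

Equation: x³ - x - 1 = 0
Fixed-point form: x = (x + 1)^(1/3)
x₀ = 1.64

x_1 = g(1.640000) = 1.382085
x_2 = g(1.382085) = 1.335526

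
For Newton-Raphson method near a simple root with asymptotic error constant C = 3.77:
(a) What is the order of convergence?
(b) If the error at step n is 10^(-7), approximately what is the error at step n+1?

(a) Newton-Raphson has quadratic (order 2) convergence near simple roots.
    This means |e_{n+1}| ≈ C|e_n|².

(b) With |e_n| = 10^(-7) and C = 3.77:
    |e_{n+1}| ≈ 3.77 × (10^(-7))² = 3.77 × 10^(-14)

(a) 2 (quadratic); (b) |e_{n+1}| ≈ 3.770e-14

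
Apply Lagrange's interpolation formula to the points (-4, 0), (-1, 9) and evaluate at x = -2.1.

Lagrange interpolation formula:
P(x) = Σ yᵢ × Lᵢ(x)
where Lᵢ(x) = Π_{j≠i} (x - xⱼ)/(xᵢ - xⱼ)

L_0(-2.1) = (-2.1 - (-1))/(-4 - (-1)) = 0.366667
L_1(-2.1) = (-2.1 - (-4))/(-1 - (-4)) = 0.633333

P(-2.1) = 0×L_0(-2.1) + 9×L_1(-2.1)
P(-2.1) = 5.700000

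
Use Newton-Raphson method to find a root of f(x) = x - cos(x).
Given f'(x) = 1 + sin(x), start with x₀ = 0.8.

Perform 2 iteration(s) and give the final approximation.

f(x) = x - cos(x)
f'(x) = 1 + sin(x)
x₀ = 0.8

Newton-Raphson formula: x_{n+1} = x_n - f(x_n)/f'(x_n)

Iteration 1:
  f(0.800000) = 0.103293
  f'(0.800000) = 1.717356
  x_1 = 0.800000 - 0.103293/1.717356 = 0.739853
Iteration 2:
  f(0.739853) = 0.001286
  f'(0.739853) = 1.674180
  x_2 = 0.739853 - 0.001286/1.674180 = 0.739085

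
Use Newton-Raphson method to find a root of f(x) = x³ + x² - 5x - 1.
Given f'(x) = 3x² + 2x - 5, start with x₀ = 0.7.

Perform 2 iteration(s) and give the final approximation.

f(x) = x³ + x² - 5x - 1
f'(x) = 3x² + 2x - 5
x₀ = 0.7

Newton-Raphson formula: x_{n+1} = x_n - f(x_n)/f'(x_n)

Iteration 1:
  f(0.700000) = -3.667000
  f'(0.700000) = -2.130000
  x_1 = 0.700000 - (-3.667000)/(-2.130000) = -1.021596
Iteration 2:
  f(-1.021596) = 4.085442
  f'(-1.021596) = -3.912216
  x_2 = -1.021596 - 4.085442/(-3.912216) = 0.022682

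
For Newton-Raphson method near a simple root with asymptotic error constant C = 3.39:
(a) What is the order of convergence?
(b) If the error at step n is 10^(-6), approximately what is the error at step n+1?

(a) Newton-Raphson has quadratic (order 2) convergence near simple roots.
    This means |e_{n+1}| ≈ C|e_n|².

(b) With |e_n| = 10^(-6) and C = 3.39:
    |e_{n+1}| ≈ 3.39 × (10^(-6))² = 3.39 × 10^(-12)

(a) 2 (quadratic); (b) |e_{n+1}| ≈ 3.390e-12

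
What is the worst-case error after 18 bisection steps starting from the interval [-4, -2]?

Bisection error bound: |error| ≤ (b-a)/2^n
|error| ≤ (-2 - (-4))/2^18 = 2/2^18
|error| ≤ 0.0000076294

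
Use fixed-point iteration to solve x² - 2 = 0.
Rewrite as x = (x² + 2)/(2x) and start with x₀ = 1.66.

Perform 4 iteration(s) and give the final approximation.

Equation: x² - 2 = 0
Fixed-point form: x = (x² + 2)/(2x)
x₀ = 1.66

x_1 = g(1.660000) = 1.432410
x_2 = g(1.432410) = 1.414329
x_3 = g(1.414329) = 1.414214
x_4 = g(1.414214) = 1.414214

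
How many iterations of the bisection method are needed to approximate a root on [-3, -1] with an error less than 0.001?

We need (b-a)/2^n ≤ 0.001
(-1 - (-3))/2^n ≤ 0.001
2/2^n ≤ 0.001
2^n ≥ 2000
n ≥ log₂(2000) = 10.97
n ≥ 11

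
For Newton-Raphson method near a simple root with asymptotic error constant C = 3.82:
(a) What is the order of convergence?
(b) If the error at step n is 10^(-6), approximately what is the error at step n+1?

(a) Newton-Raphson has quadratic (order 2) convergence near simple roots.
    This means |e_{n+1}| ≈ C|e_n|².

(b) With |e_n| = 10^(-6) and C = 3.82:
    |e_{n+1}| ≈ 3.82 × (10^(-6))² = 3.82 × 10^(-12)

(a) 2 (quadratic); (b) |e_{n+1}| ≈ 3.820e-12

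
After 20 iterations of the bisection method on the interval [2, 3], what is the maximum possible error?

Bisection error bound: |error| ≤ (b-a)/2^n
|error| ≤ (3 - 2)/2^20 = 1/2^20
|error| ≤ 0.0000009537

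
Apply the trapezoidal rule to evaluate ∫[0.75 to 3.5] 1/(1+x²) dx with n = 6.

f(x) = 1/(1+x²)
a = 0.75, b = 3.5, n = 6
h = (b - a)/n = 0.458333

Trapezoidal rule: (h/2)[f(x₀) + 2f(x₁) + 2f(x₂) + ... + f(xₙ)]

x_0 = 0.7500, f(x_0) = 0.640000, coefficient = 1
x_1 = 1.2083, f(x_1) = 0.406493, coefficient = 2
x_2 = 1.6667, f(x_2) = 0.264706, coefficient = 2
x_3 = 2.1250, f(x_3) = 0.181303, coefficient = 2
x_4 = 2.5833, f(x_4) = 0.130317, coefficient = 2
x_5 = 3.0417, f(x_5) = 0.097544, coefficient = 2
x_6 = 3.5000, f(x_6) = 0.075472, coefficient = 1

I ≈ (0.458333/2) × 2.876197 = 0.659129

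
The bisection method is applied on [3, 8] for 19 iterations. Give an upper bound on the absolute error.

Bisection error bound: |error| ≤ (b-a)/2^n
|error| ≤ (8 - 3)/2^19 = 5/2^19
|error| ≤ 0.0000095367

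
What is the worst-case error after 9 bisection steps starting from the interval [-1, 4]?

Bisection error bound: |error| ≤ (b-a)/2^n
|error| ≤ (4 - (-1))/2^9 = 5/2^9
|error| ≤ 0.0097656250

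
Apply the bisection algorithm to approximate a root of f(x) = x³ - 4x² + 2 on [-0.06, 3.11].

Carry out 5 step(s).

f(x) = x³ - 4x² + 2
Initial interval: [-0.06, 3.11]

Iteration 1:
  c_1 = (-0.060000 + 3.110000)/2 = 1.525000
  f(c_1) = f(1.525000) = -3.755922
  f(a) × f(c) < 0, new interval: [-0.060000, 1.525000]
Iteration 2:
  c_2 = (-0.060000 + 1.525000)/2 = 0.732500
  f(c_2) = f(0.732500) = 0.246802
  f(a) × f(c) ≥ 0, new interval: [0.732500, 1.525000]
Iteration 3:
  c_3 = (0.732500 + 1.525000)/2 = 1.128750
  f(c_3) = f(1.128750) = -1.658192
  f(a) × f(c) < 0, new interval: [0.732500, 1.128750]
Iteration 4:
  c_4 = (0.732500 + 1.128750)/2 = 0.930625
  f(c_4) = f(0.930625) = -0.658272
  f(a) × f(c) < 0, new interval: [0.732500, 0.930625]
Iteration 5:
  c_5 = (0.732500 + 0.930625)/2 = 0.831562
  f(c_5) = f(0.831562) = -0.190962
  f(a) × f(c) < 0, new interval: [0.732500, 0.831562]

After 5 iteration(s), the approximation is c_5 = 0.831562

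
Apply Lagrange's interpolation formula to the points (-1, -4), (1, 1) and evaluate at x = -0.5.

Lagrange interpolation formula:
P(x) = Σ yᵢ × Lᵢ(x)
where Lᵢ(x) = Π_{j≠i} (x - xⱼ)/(xᵢ - xⱼ)

L_0(-0.5) = (-0.5 - 1)/(-1 - 1) = 0.750000
L_1(-0.5) = (-0.5 - (-1))/(1 - (-1)) = 0.250000

P(-0.5) = (-4)×L_0(-0.5) + 1×L_1(-0.5)
P(-0.5) = -2.750000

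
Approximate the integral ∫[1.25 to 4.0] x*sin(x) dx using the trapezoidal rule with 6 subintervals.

f(x) = x*sin(x)
a = 1.25, b = 4.0, n = 6
h = (b - a)/n = 0.458333

Trapezoidal rule: (h/2)[f(x₀) + 2f(x₁) + 2f(x₂) + ... + f(xₙ)]

x_0 = 1.2500, f(x_0) = 1.186231, coefficient = 1
x_1 = 1.7083, f(x_1) = 1.692201, coefficient = 2
x_2 = 2.1667, f(x_2) = 1.793264, coefficient = 2
x_3 = 2.6250, f(x_3) = 1.296541, coefficient = 2
x_4 = 3.0833, f(x_4) = 0.179531, coefficient = 2
x_5 = 3.5417, f(x_5) = -1.379431, coefficient = 2
x_6 = 4.0000, f(x_6) = -3.027210, coefficient = 1

I ≈ (0.458333/2) × 5.323232 = 1.219907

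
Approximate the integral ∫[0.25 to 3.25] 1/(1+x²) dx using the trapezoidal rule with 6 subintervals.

f(x) = 1/(1+x²)
a = 0.25, b = 3.25, n = 6
h = (b - a)/n = 0.500000

Trapezoidal rule: (h/2)[f(x₀) + 2f(x₁) + 2f(x₂) + ... + f(xₙ)]

x_0 = 0.2500, f(x_0) = 0.941176, coefficient = 1
x_1 = 0.7500, f(x_1) = 0.640000, coefficient = 2
x_2 = 1.2500, f(x_2) = 0.390244, coefficient = 2
x_3 = 1.7500, f(x_3) = 0.246154, coefficient = 2
x_4 = 2.2500, f(x_4) = 0.164948, coefficient = 2
x_5 = 2.7500, f(x_5) = 0.116788, coefficient = 2
x_6 = 3.2500, f(x_6) = 0.086486, coefficient = 1

I ≈ (0.500000/2) × 4.143932 = 1.035983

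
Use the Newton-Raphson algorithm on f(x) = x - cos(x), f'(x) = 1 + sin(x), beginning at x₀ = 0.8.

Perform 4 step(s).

f(x) = x - cos(x)
f'(x) = 1 + sin(x)
x₀ = 0.8

Newton-Raphson formula: x_{n+1} = x_n - f(x_n)/f'(x_n)

Iteration 1:
  f(0.800000) = 0.103293
  f'(0.800000) = 1.717356
  x_1 = 0.800000 - 0.103293/1.717356 = 0.739853
Iteration 2:
  f(0.739853) = 0.001286
  f'(0.739853) = 1.674180
  x_2 = 0.739853 - 0.001286/1.674180 = 0.739085
Iteration 3:
  f(0.739085) = 0.000000
  f'(0.739085) = 1.673612
  x_3 = 0.739085 - 0.000000/1.673612 = 0.739085
Iteration 4:
  f(0.739085) = 0.000000
  f'(0.739085) = 1.673612
  x_4 = 0.739085 - 0.000000/1.673612 = 0.739085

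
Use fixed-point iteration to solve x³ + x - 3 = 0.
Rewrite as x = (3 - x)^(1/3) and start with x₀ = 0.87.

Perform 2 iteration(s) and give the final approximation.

Equation: x³ + x - 3 = 0
Fixed-point form: x = (3 - x)^(1/3)
x₀ = 0.87

x_1 = g(0.870000) = 1.286648
x_2 = g(1.286648) = 1.196600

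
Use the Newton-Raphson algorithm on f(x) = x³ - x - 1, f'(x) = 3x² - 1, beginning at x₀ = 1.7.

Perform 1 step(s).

f(x) = x³ - x - 1
f'(x) = 3x² - 1
x₀ = 1.7

Newton-Raphson formula: x_{n+1} = x_n - f(x_n)/f'(x_n)

Iteration 1:
  f(1.700000) = 2.213000
  f'(1.700000) = 7.670000
  x_1 = 1.700000 - 2.213000/7.670000 = 1.411473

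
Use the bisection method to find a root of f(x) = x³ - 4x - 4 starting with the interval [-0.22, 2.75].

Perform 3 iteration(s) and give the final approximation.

f(x) = x³ - 4x - 4
Initial interval: [-0.22, 2.75]

Iteration 1:
  c_1 = (-0.220000 + 2.750000)/2 = 1.265000
  f(c_1) = f(1.265000) = -7.035715
  f(a) × f(c) ≥ 0, new interval: [1.265000, 2.750000]
Iteration 2:
  c_2 = (1.265000 + 2.750000)/2 = 2.007500
  f(c_2) = f(2.007500) = -3.939662
  f(a) × f(c) ≥ 0, new interval: [2.007500, 2.750000]
Iteration 3:
  c_3 = (2.007500 + 2.750000)/2 = 2.378750
  f(c_3) = f(2.378750) = -0.054958
  f(a) × f(c) ≥ 0, new interval: [2.378750, 2.750000]

After 3 iteration(s), the approximation is c_3 = 2.378750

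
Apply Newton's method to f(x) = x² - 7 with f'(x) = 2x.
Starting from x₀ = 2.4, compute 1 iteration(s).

f(x) = x² - 7
f'(x) = 2x
x₀ = 2.4

Newton-Raphson formula: x_{n+1} = x_n - f(x_n)/f'(x_n)

Iteration 1:
  f(2.400000) = -1.240000
  f'(2.400000) = 4.800000
  x_1 = 2.400000 - (-1.240000)/4.800000 = 2.658333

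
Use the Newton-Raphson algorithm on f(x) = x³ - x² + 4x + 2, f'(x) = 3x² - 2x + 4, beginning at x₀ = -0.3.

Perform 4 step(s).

f(x) = x³ - x² + 4x + 2
f'(x) = 3x² - 2x + 4
x₀ = -0.3

Newton-Raphson formula: x_{n+1} = x_n - f(x_n)/f'(x_n)

Iteration 1:
  f(-0.300000) = 0.683000
  f'(-0.300000) = 4.870000
  x_1 = -0.300000 - 0.683000/4.870000 = -0.440246
Iteration 2:
  f(-0.440246) = -0.040130
  f'(-0.440246) = 5.461944
  x_2 = -0.440246 - (-0.040130)/5.461944 = -0.432899
Iteration 3:
  f(-0.432899) = -0.000125
  f'(-0.432899) = 5.428004
  x_3 = -0.432899 - (-0.000125)/5.428004 = -0.432876
Iteration 4:
  f(-0.432876) = 0.000000
  f'(-0.432876) = 5.427898
  x_4 = -0.432876 - 0.000000/5.427898 = -0.432876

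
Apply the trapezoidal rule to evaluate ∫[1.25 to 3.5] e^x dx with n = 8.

f(x) = e^x
a = 1.25, b = 3.5, n = 8
h = (b - a)/n = 0.281250

Trapezoidal rule: (h/2)[f(x₀) + 2f(x₁) + 2f(x₂) + ... + f(xₙ)]

x_0 = 1.2500, f(x_0) = 3.490343, coefficient = 1
x_1 = 1.5312, f(x_1) = 4.623953, coefficient = 2
x_2 = 1.8125, f(x_2) = 6.125743, coefficient = 2
x_3 = 2.0938, f(x_3) = 8.115291, coefficient = 2
x_4 = 2.3750, f(x_4) = 10.751013, coefficient = 2
x_5 = 2.6562, f(x_5) = 14.242778, coefficient = 2
x_6 = 2.9375, f(x_6) = 18.868616, coefficient = 2
x_7 = 3.2188, f(x_7) = 24.996855, coefficient = 2
x_8 = 3.5000, f(x_8) = 33.115452, coefficient = 1

I ≈ (0.281250/2) × 212.054291 = 29.820135
Exact value: 29.625109
Error: 0.195026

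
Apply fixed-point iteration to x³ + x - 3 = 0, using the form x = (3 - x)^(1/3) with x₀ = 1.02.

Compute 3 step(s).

Equation: x³ + x - 3 = 0
Fixed-point form: x = (3 - x)^(1/3)
x₀ = 1.02

x_1 = g(1.020000) = 1.255707
x_2 = g(1.255707) = 1.203760
x_3 = g(1.203760) = 1.215593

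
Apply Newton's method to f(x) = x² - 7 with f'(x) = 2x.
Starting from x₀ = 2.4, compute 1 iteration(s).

f(x) = x² - 7
f'(x) = 2x
x₀ = 2.4

Newton-Raphson formula: x_{n+1} = x_n - f(x_n)/f'(x_n)

Iteration 1:
  f(2.400000) = -1.240000
  f'(2.400000) = 4.800000
  x_1 = 2.400000 - (-1.240000)/4.800000 = 2.658333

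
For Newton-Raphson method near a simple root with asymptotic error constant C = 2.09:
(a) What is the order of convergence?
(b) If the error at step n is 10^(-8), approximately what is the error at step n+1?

(a) Newton-Raphson has quadratic (order 2) convergence near simple roots.
    This means |e_{n+1}| ≈ C|e_n|².

(b) With |e_n| = 10^(-8) and C = 2.09:
    |e_{n+1}| ≈ 2.09 × (10^(-8))² = 2.09 × 10^(-16)

(a) 2 (quadratic); (b) |e_{n+1}| ≈ 2.090e-16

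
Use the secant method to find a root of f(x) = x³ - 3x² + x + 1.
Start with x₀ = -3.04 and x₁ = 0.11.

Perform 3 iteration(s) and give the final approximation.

f(x) = x³ - 3x² + x + 1
x₀ = -3.04, x₁ = 0.11

Secant formula: x_{n+1} = x_n - f(x_n)(x_n - x_{n-1})/(f(x_n) - f(x_{n-1}))

Iteration 1:
  f(-3.040000) = -57.859264
  f(0.110000) = 1.075031
  x_2 = 0.110000 - 1.075031×(0.110000 - (-3.040000))/(1.075031 - (-57.859264))
       = 0.052540
Iteration 2:
  f(0.110000) = 1.075031
  f(0.052540) = 1.044404
  x_3 = 0.052540 - 1.044404×(0.052540 - 0.110000)/(1.044404 - 1.075031)
       = -1.906872
Iteration 3:
  f(0.052540) = 1.044404
  f(-1.906872) = -18.749039
  x_4 = -1.906872 - (-18.749039)×(-1.906872 - 0.052540)/(-18.749039 - 1.044404)
       = -0.050848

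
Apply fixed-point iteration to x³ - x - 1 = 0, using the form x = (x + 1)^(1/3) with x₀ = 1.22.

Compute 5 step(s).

Equation: x³ - x - 1 = 0
Fixed-point form: x = (x + 1)^(1/3)
x₀ = 1.22

x_1 = g(1.220000) = 1.304521
x_2 = g(1.304521) = 1.320870
x_3 = g(1.320870) = 1.323987
x_4 = g(1.323987) = 1.324579
x_5 = g(1.324579) = 1.324692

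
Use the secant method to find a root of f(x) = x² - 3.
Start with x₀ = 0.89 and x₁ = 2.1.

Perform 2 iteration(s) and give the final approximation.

f(x) = x² - 3
x₀ = 0.89, x₁ = 2.1

Secant formula: x_{n+1} = x_n - f(x_n)(x_n - x_{n-1})/(f(x_n) - f(x_{n-1}))

Iteration 1:
  f(0.890000) = -2.207900
  f(2.100000) = 1.410000
  x_2 = 2.100000 - 1.410000×(2.100000 - 0.890000)/(1.410000 - (-2.207900))
       = 1.628428
Iteration 2:
  f(2.100000) = 1.410000
  f(1.628428) = -0.348222
  x_3 = 1.628428 - (-0.348222)×(1.628428 - 2.100000)/(-0.348222 - 1.410000)
       = 1.721825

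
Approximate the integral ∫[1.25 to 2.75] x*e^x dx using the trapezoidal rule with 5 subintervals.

f(x) = x*e^x
a = 1.25, b = 2.75, n = 5
h = (b - a)/n = 0.300000

Trapezoidal rule: (h/2)[f(x₀) + 2f(x₁) + 2f(x₂) + ... + f(xₙ)]

x_0 = 1.2500, f(x_0) = 4.362929, coefficient = 1
x_1 = 1.5500, f(x_1) = 7.302779, coefficient = 2
x_2 = 1.8500, f(x_2) = 11.765666, coefficient = 2
x_3 = 2.1500, f(x_3) = 18.457446, coefficient = 2
x_4 = 2.4500, f(x_4) = 28.391449, coefficient = 2
x_5 = 2.7500, f(x_5) = 43.017238, coefficient = 1

I ≈ (0.300000/2) × 179.214846 = 26.882227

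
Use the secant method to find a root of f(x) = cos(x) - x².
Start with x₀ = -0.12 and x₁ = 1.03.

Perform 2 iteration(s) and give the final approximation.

f(x) = cos(x) - x²
x₀ = -0.12, x₁ = 1.03

Secant formula: x_{n+1} = x_n - f(x_n)(x_n - x_{n-1})/(f(x_n) - f(x_{n-1}))

Iteration 1:
  f(-0.120000) = 0.978409
  f(1.030000) = -0.546081
  x_2 = 1.030000 - (-0.546081)×(1.030000 - (-0.120000))/(-0.546081 - 0.978409)
       = 0.618063
Iteration 2:
  f(1.030000) = -0.546081
  f(0.618063) = 0.433000
  x_3 = 0.618063 - 0.433000×(0.618063 - 1.030000)/(0.433000 - (-0.546081))
       = 0.800243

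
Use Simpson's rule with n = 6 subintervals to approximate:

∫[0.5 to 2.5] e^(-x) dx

f(x) = e^(-x)
a = 0.5, b = 2.5, n = 6
h = (b - a)/n = 0.333333

Simpson's rule: (h/3)[f(x₀) + 4f(x₁) + 2f(x₂) + ... + f(xₙ)]

x_0 = 0.5000, f(x_0) = 0.606531, coefficient = 1
x_1 = 0.8333, f(x_1) = 0.434598, coefficient = 4
x_2 = 1.1667, f(x_2) = 0.311403, coefficient = 2
x_3 = 1.5000, f(x_3) = 0.223130, coefficient = 4
x_4 = 1.8333, f(x_4) = 0.159880, coefficient = 2
x_5 = 2.1667, f(x_5) = 0.114559, coefficient = 4
x_6 = 2.5000, f(x_6) = 0.082085, coefficient = 1

I ≈ (0.333333/3) × 4.720330 = 0.524481
Exact value: 0.524446
Error: 0.000035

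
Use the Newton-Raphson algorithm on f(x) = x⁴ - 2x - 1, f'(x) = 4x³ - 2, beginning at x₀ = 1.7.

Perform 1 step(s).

f(x) = x⁴ - 2x - 1
f'(x) = 4x³ - 2
x₀ = 1.7

Newton-Raphson formula: x_{n+1} = x_n - f(x_n)/f'(x_n)

Iteration 1:
  f(1.700000) = 3.952100
  f'(1.700000) = 17.652000
  x_1 = 1.700000 - 3.952100/17.652000 = 1.476110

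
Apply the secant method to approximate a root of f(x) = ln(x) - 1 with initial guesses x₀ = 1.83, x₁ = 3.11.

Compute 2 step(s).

f(x) = ln(x) - 1
x₀ = 1.83, x₁ = 3.11

Secant formula: x_{n+1} = x_n - f(x_n)(x_n - x_{n-1})/(f(x_n) - f(x_{n-1}))

Iteration 1:
  f(1.830000) = -0.395684
  f(3.110000) = 0.134623
  x_2 = 3.110000 - 0.134623×(3.110000 - 1.830000)/(0.134623 - (-0.395684))
       = 2.785061
Iteration 2:
  f(3.110000) = 0.134623
  f(2.785061) = 0.024270
  x_3 = 2.785061 - 0.024270×(2.785061 - 3.110000)/(0.024270 - 0.134623)
       = 2.713598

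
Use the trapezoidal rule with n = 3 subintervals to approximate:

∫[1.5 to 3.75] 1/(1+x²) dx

f(x) = 1/(1+x²)
a = 1.5, b = 3.75, n = 3
h = (b - a)/n = 0.750000

Trapezoidal rule: (h/2)[f(x₀) + 2f(x₁) + 2f(x₂) + ... + f(xₙ)]

x_0 = 1.5000, f(x_0) = 0.307692, coefficient = 1
x_1 = 2.2500, f(x_1) = 0.164948, coefficient = 2
x_2 = 3.0000, f(x_2) = 0.100000, coefficient = 2
x_3 = 3.7500, f(x_3) = 0.066390, coefficient = 1

I ≈ (0.750000/2) × 0.903979 = 0.338992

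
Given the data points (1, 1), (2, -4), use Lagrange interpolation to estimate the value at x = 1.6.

Lagrange interpolation formula:
P(x) = Σ yᵢ × Lᵢ(x)
where Lᵢ(x) = Π_{j≠i} (x - xⱼ)/(xᵢ - xⱼ)

L_0(1.6) = (1.6 - 2)/(1 - 2) = 0.400000
L_1(1.6) = (1.6 - 1)/(2 - 1) = 0.600000

P(1.6) = 1×L_0(1.6) + (-4)×L_1(1.6)
P(1.6) = -2.000000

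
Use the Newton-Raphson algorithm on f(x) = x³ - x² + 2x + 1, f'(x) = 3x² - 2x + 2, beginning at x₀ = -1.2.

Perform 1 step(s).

f(x) = x³ - x² + 2x + 1
f'(x) = 3x² - 2x + 2
x₀ = -1.2

Newton-Raphson formula: x_{n+1} = x_n - f(x_n)/f'(x_n)

Iteration 1:
  f(-1.200000) = -4.568000
  f'(-1.200000) = 8.720000
  x_1 = -1.200000 - (-4.568000)/8.720000 = -0.676147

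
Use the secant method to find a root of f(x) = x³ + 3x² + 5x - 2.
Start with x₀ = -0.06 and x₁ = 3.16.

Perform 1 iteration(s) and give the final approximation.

f(x) = x³ + 3x² + 5x - 2
x₀ = -0.06, x₁ = 3.16

Secant formula: x_{n+1} = x_n - f(x_n)(x_n - x_{n-1})/(f(x_n) - f(x_{n-1}))

Iteration 1:
  f(-0.060000) = -2.289416
  f(3.160000) = 75.311296
  x_2 = 3.160000 - 75.311296×(3.160000 - (-0.060000))/(75.311296 - (-2.289416))
       = 0.034998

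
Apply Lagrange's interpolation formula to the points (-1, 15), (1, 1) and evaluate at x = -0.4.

Lagrange interpolation formula:
P(x) = Σ yᵢ × Lᵢ(x)
where Lᵢ(x) = Π_{j≠i} (x - xⱼ)/(xᵢ - xⱼ)

L_0(-0.4) = (-0.4 - 1)/(-1 - 1) = 0.700000
L_1(-0.4) = (-0.4 - (-1))/(1 - (-1)) = 0.300000

P(-0.4) = 15×L_0(-0.4) + 1×L_1(-0.4)
P(-0.4) = 10.800000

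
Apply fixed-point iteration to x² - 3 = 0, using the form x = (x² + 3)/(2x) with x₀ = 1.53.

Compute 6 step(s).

Equation: x² - 3 = 0
Fixed-point form: x = (x² + 3)/(2x)
x₀ = 1.53

x_1 = g(1.530000) = 1.745392
x_2 = g(1.745392) = 1.732102
x_3 = g(1.732102) = 1.732051
x_4 = g(1.732051) = 1.732051
x_5 = g(1.732051) = 1.732051
x_6 = g(1.732051) = 1.732051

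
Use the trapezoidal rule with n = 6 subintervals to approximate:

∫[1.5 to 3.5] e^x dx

f(x) = e^x
a = 1.5, b = 3.5, n = 6
h = (b - a)/n = 0.333333

Trapezoidal rule: (h/2)[f(x₀) + 2f(x₁) + 2f(x₂) + ... + f(xₙ)]

x_0 = 1.5000, f(x_0) = 4.481689, coefficient = 1
x_1 = 1.8333, f(x_1) = 6.254701, coefficient = 2
x_2 = 2.1667, f(x_2) = 8.729138, coefficient = 2
x_3 = 2.5000, f(x_3) = 12.182494, coefficient = 2
x_4 = 2.8333, f(x_4) = 17.002040, coefficient = 2
x_5 = 3.1667, f(x_5) = 23.728258, coefficient = 2
x_6 = 3.5000, f(x_6) = 33.115452, coefficient = 1

I ≈ (0.333333/2) × 173.390404 = 28.898401
Exact value: 28.633763
Error: 0.264638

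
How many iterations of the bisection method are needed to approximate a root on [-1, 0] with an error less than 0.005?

We need (b-a)/2^n ≤ 0.005
(0 - (-1))/2^n ≤ 0.005
1/2^n ≤ 0.005
2^n ≥ 200
n ≥ log₂(200) = 7.64
n ≥ 8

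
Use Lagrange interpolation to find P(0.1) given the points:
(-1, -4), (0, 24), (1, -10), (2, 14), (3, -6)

Lagrange interpolation formula:
P(x) = Σ yᵢ × Lᵢ(x)
where Lᵢ(x) = Π_{j≠i} (x - xⱼ)/(xᵢ - xⱼ)

L_0(0.1) = (0.1 - 0)/(-1 - 0) × (0.1 - 1)/(-1 - 1) × (0.1 - 2)/(-1 - 2) × (0.1 - 3)/(-1 - 3) = -0.020663
L_1(0.1) = (0.1 - (-1))/(0 - (-1)) × (0.1 - 1)/(0 - 1) × (0.1 - 2)/(0 - 2) × (0.1 - 3)/(0 - 3) = 0.909150
L_2(0.1) = (0.1 - (-1))/(1 - (-1)) × (0.1 - 0)/(1 - 0) × (0.1 - 2)/(1 - 2) × (0.1 - 3)/(1 - 3) = 0.151525
L_3(0.1) = (0.1 - (-1))/(2 - (-1)) × (0.1 - 0)/(2 - 0) × (0.1 - 1)/(2 - 1) × (0.1 - 3)/(2 - 3) = -0.047850
L_4(0.1) = (0.1 - (-1))/(3 - (-1)) × (0.1 - 0)/(3 - 0) × (0.1 - 1)/(3 - 1) × (0.1 - 2)/(3 - 2) = 0.007838

P(0.1) = (-4)×L_0(0.1) + 24×L_1(0.1) + (-10)×L_2(0.1) + 14×L_3(0.1) + (-6)×L_4(0.1)
P(0.1) = 19.670075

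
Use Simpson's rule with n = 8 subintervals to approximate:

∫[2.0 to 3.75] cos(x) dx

f(x) = cos(x)
a = 2.0, b = 3.75, n = 8
h = (b - a)/n = 0.218750

Simpson's rule: (h/3)[f(x₀) + 4f(x₁) + 2f(x₂) + ... + f(xₙ)]

x_0 = 2.0000, f(x_0) = -0.416147, coefficient = 1
x_1 = 2.2188, f(x_1) = -0.603556, coefficient = 4
x_2 = 2.4375, f(x_2) = -0.762199, coefficient = 2
x_3 = 2.6562, f(x_3) = -0.884515, coefficient = 4
x_4 = 2.8750, f(x_4) = -0.964674, coefficient = 2
x_5 = 3.0938, f(x_5) = -0.998856, coefficient = 4
x_6 = 3.3125, f(x_6) = -0.985431, coefficient = 2
x_7 = 3.5312, f(x_7) = -0.925039, coefficient = 4
x_8 = 3.7500, f(x_8) = -0.820559, coefficient = 1

I ≈ (0.218750/3) × -20.309180 = -1.480878
Exact value: -1.480859
Error: 0.000019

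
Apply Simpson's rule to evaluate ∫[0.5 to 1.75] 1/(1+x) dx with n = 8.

f(x) = 1/(1+x)
a = 0.5, b = 1.75, n = 8
h = (b - a)/n = 0.156250

Simpson's rule: (h/3)[f(x₀) + 4f(x₁) + 2f(x₂) + ... + f(xₙ)]

x_0 = 0.5000, f(x_0) = 0.666667, coefficient = 1
x_1 = 0.6562, f(x_1) = 0.603774, coefficient = 4
x_2 = 0.8125, f(x_2) = 0.551724, coefficient = 2
x_3 = 0.9688, f(x_3) = 0.507937, coefficient = 4
x_4 = 1.1250, f(x_4) = 0.470588, coefficient = 2
x_5 = 1.2812, f(x_5) = 0.438356, coefficient = 4
x_6 = 1.4375, f(x_6) = 0.410256, coefficient = 2
x_7 = 1.5938, f(x_7) = 0.385542, coefficient = 4
x_8 = 1.7500, f(x_8) = 0.363636, coefficient = 1

I ≈ (0.156250/3) × 11.637874 = 0.606139
Exact value: 0.606136
Error: 0.000003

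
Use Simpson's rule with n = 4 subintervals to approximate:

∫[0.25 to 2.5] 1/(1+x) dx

f(x) = 1/(1+x)
a = 0.25, b = 2.5, n = 4
h = (b - a)/n = 0.562500

Simpson's rule: (h/3)[f(x₀) + 4f(x₁) + 2f(x₂) + ... + f(xₙ)]

x_0 = 0.2500, f(x_0) = 0.800000, coefficient = 1
x_1 = 0.8125, f(x_1) = 0.551724, coefficient = 4
x_2 = 1.3750, f(x_2) = 0.421053, coefficient = 2
x_3 = 1.9375, f(x_3) = 0.340426, coefficient = 4
x_4 = 2.5000, f(x_4) = 0.285714, coefficient = 1

I ≈ (0.562500/3) × 5.496418 = 1.030578
Exact value: 1.029619
Error: 0.000959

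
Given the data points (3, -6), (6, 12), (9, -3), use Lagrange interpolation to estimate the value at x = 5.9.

Lagrange interpolation formula:
P(x) = Σ yᵢ × Lᵢ(x)
where Lᵢ(x) = Π_{j≠i} (x - xⱼ)/(xᵢ - xⱼ)

L_0(5.9) = (5.9 - 6)/(3 - 6) × (5.9 - 9)/(3 - 9) = 0.017222
L_1(5.9) = (5.9 - 3)/(6 - 3) × (5.9 - 9)/(6 - 9) = 0.998889
L_2(5.9) = (5.9 - 3)/(9 - 3) × (5.9 - 6)/(9 - 6) = -0.016111

P(5.9) = (-6)×L_0(5.9) + 12×L_1(5.9) + (-3)×L_2(5.9)
P(5.9) = 11.931667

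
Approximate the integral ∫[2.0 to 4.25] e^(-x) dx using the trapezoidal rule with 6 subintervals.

f(x) = e^(-x)
a = 2.0, b = 4.25, n = 6
h = (b - a)/n = 0.375000

Trapezoidal rule: (h/2)[f(x₀) + 2f(x₁) + 2f(x₂) + ... + f(xₙ)]

x_0 = 2.0000, f(x_0) = 0.135335, coefficient = 1
x_1 = 2.3750, f(x_1) = 0.093014, coefficient = 2
x_2 = 2.7500, f(x_2) = 0.063928, coefficient = 2
x_3 = 3.1250, f(x_3) = 0.043937, coefficient = 2
x_4 = 3.5000, f(x_4) = 0.030197, coefficient = 2
x_5 = 3.8750, f(x_5) = 0.020754, coefficient = 2
x_6 = 4.2500, f(x_6) = 0.014264, coefficient = 1

I ≈ (0.375000/2) × 0.653262 = 0.122487
Exact value: 0.121071
Error: 0.001415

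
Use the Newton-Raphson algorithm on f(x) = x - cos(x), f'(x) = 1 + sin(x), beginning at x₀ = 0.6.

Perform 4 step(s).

f(x) = x - cos(x)
f'(x) = 1 + sin(x)
x₀ = 0.6

Newton-Raphson formula: x_{n+1} = x_n - f(x_n)/f'(x_n)

Iteration 1:
  f(0.600000) = -0.225336
  f'(0.600000) = 1.564642
  x_1 = 0.600000 - (-0.225336)/1.564642 = 0.744017
Iteration 2:
  f(0.744017) = 0.008264
  f'(0.744017) = 1.677249
  x_2 = 0.744017 - 0.008264/1.677249 = 0.739090
Iteration 3:
  f(0.739090) = 0.000009
  f'(0.739090) = 1.673616
  x_3 = 0.739090 - 0.000009/1.673616 = 0.739085
Iteration 4:
  f(0.739085) = 0.000000
  f'(0.739085) = 1.673612
  x_4 = 0.739085 - 0.000000/1.673612 = 0.739085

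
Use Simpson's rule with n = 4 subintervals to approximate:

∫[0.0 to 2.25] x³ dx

f(x) = x³
a = 0.0, b = 2.25, n = 4
h = (b - a)/n = 0.562500

Simpson's rule: (h/3)[f(x₀) + 4f(x₁) + 2f(x₂) + ... + f(xₙ)]

x_0 = 0.0000, f(x_0) = 0.000000, coefficient = 1
x_1 = 0.5625, f(x_1) = 0.177979, coefficient = 4
x_2 = 1.1250, f(x_2) = 1.423828, coefficient = 2
x_3 = 1.6875, f(x_3) = 4.805420, coefficient = 4
x_4 = 2.2500, f(x_4) = 11.390625, coefficient = 1

I ≈ (0.562500/3) × 34.171875 = 6.407227
Exact value: 6.407227
Error: 0.000000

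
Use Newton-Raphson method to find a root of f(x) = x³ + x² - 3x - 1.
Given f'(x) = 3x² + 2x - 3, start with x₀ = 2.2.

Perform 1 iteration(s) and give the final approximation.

f(x) = x³ + x² - 3x - 1
f'(x) = 3x² + 2x - 3
x₀ = 2.2

Newton-Raphson formula: x_{n+1} = x_n - f(x_n)/f'(x_n)

Iteration 1:
  f(2.200000) = 7.888000
  f'(2.200000) = 15.920000
  x_1 = 2.200000 - 7.888000/15.920000 = 1.704523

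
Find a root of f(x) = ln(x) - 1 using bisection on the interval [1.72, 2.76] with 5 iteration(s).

f(x) = ln(x) - 1
Initial interval: [1.72, 2.76]

Iteration 1:
  c_1 = (1.720000 + 2.760000)/2 = 2.240000
  f(c_1) = f(2.240000) = -0.193524
  f(a) × f(c) ≥ 0, new interval: [2.240000, 2.760000]
Iteration 2:
  c_2 = (2.240000 + 2.760000)/2 = 2.500000
  f(c_2) = f(2.500000) = -0.083709
  f(a) × f(c) ≥ 0, new interval: [2.500000, 2.760000]
Iteration 3:
  c_3 = (2.500000 + 2.760000)/2 = 2.630000
  f(c_3) = f(2.630000) = -0.033016
  f(a) × f(c) ≥ 0, new interval: [2.630000, 2.760000]
Iteration 4:
  c_4 = (2.630000 + 2.760000)/2 = 2.695000
  f(c_4) = f(2.695000) = -0.008602
  f(a) × f(c) ≥ 0, new interval: [2.695000, 2.760000]
Iteration 5:
  c_5 = (2.695000 + 2.760000)/2 = 2.727500
  f(c_5) = f(2.727500) = 0.003385
  f(a) × f(c) < 0, new interval: [2.695000, 2.727500]

After 5 iteration(s), the approximation is c_5 = 2.727500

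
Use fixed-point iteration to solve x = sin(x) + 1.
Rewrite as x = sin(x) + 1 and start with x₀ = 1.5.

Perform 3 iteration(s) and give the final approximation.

Equation: x = sin(x) + 1
Fixed-point form: x = sin(x) + 1
x₀ = 1.5

x_1 = g(1.500000) = 1.997495
x_2 = g(1.997495) = 1.910337
x_3 = g(1.910337) = 1.942908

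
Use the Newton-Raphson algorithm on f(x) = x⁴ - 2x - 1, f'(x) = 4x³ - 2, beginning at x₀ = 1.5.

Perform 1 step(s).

f(x) = x⁴ - 2x - 1
f'(x) = 4x³ - 2
x₀ = 1.5

Newton-Raphson formula: x_{n+1} = x_n - f(x_n)/f'(x_n)

Iteration 1:
  f(1.500000) = 1.062500
  f'(1.500000) = 11.500000
  x_1 = 1.500000 - 1.062500/11.500000 = 1.407609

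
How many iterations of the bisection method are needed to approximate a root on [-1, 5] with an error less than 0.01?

We need (b-a)/2^n ≤ 0.01
(5 - (-1))/2^n ≤ 0.01
6/2^n ≤ 0.01
2^n ≥ 600
n ≥ log₂(600) = 9.23
n ≥ 10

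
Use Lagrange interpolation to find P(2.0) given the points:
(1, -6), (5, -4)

Lagrange interpolation formula:
P(x) = Σ yᵢ × Lᵢ(x)
where Lᵢ(x) = Π_{j≠i} (x - xⱼ)/(xᵢ - xⱼ)

L_0(2.0) = (2.0 - 5)/(1 - 5) = 0.750000
L_1(2.0) = (2.0 - 1)/(5 - 1) = 0.250000

P(2.0) = (-6)×L_0(2.0) + (-4)×L_1(2.0)
P(2.0) = -5.500000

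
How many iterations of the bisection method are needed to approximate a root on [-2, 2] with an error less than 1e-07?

We need (b-a)/2^n ≤ 1e-07
(2 - (-2))/2^n ≤ 1e-07
4/2^n ≤ 1e-07
2^n ≥ 40000000
n ≥ log₂(40000000) = 25.25
n ≥ 26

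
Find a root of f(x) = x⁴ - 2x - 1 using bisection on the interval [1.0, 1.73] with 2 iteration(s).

f(x) = x⁴ - 2x - 1
Initial interval: [1.0, 1.73]

Iteration 1:
  c_1 = (1.000000 + 1.730000)/2 = 1.365000
  f(c_1) = f(1.365000) = -0.258393
  f(a) × f(c) ≥ 0, new interval: [1.365000, 1.730000]
Iteration 2:
  c_2 = (1.365000 + 1.730000)/2 = 1.547500
  f(c_2) = f(1.547500) = 1.639857
  f(a) × f(c) < 0, new interval: [1.365000, 1.547500]

After 2 iteration(s), the approximation is c_2 = 1.547500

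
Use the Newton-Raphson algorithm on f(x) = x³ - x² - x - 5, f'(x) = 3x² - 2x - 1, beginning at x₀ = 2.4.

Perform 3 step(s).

f(x) = x³ - x² - x - 5
f'(x) = 3x² - 2x - 1
x₀ = 2.4

Newton-Raphson formula: x_{n+1} = x_n - f(x_n)/f'(x_n)

Iteration 1:
  f(2.400000) = 0.664000
  f'(2.400000) = 11.480000
  x_1 = 2.400000 - 0.664000/11.480000 = 2.342160
Iteration 2:
  f(2.342160) = 0.020548
  f'(2.342160) = 10.772824
  x_2 = 2.342160 - 0.020548/10.772824 = 2.340253
Iteration 3:
  f(2.340253) = 0.000022
  f'(2.340253) = 10.749845
  x_3 = 2.340253 - 0.000022/10.749845 = 2.340251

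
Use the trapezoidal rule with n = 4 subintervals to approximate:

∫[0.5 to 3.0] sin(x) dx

f(x) = sin(x)
a = 0.5, b = 3.0, n = 4
h = (b - a)/n = 0.625000

Trapezoidal rule: (h/2)[f(x₀) + 2f(x₁) + 2f(x₂) + ... + f(xₙ)]

x_0 = 0.5000, f(x_0) = 0.479426, coefficient = 1
x_1 = 1.1250, f(x_1) = 0.902268, coefficient = 2
x_2 = 1.7500, f(x_2) = 0.983986, coefficient = 2
x_3 = 2.3750, f(x_3) = 0.693685, coefficient = 2
x_4 = 3.0000, f(x_4) = 0.141120, coefficient = 1

I ≈ (0.625000/2) × 5.780423 = 1.806382
Exact value: 1.867575
Error: 0.061193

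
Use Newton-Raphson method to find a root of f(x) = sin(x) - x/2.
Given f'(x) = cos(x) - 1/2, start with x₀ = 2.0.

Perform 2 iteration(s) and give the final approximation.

f(x) = sin(x) - x/2
f'(x) = cos(x) - 1/2
x₀ = 2.0

Newton-Raphson formula: x_{n+1} = x_n - f(x_n)/f'(x_n)

Iteration 1:
  f(2.000000) = -0.090703
  f'(2.000000) = -0.916147
  x_1 = 2.000000 - (-0.090703)/(-0.916147) = 1.900996
Iteration 2:
  f(1.900996) = -0.004520
  f'(1.900996) = -0.824232
  x_2 = 1.900996 - (-0.004520)/(-0.824232) = 1.895512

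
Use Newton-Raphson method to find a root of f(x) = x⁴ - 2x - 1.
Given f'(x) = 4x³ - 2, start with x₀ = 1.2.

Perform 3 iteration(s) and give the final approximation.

f(x) = x⁴ - 2x - 1
f'(x) = 4x³ - 2
x₀ = 1.2

Newton-Raphson formula: x_{n+1} = x_n - f(x_n)/f'(x_n)

Iteration 1:
  f(1.200000) = -1.326400
  f'(1.200000) = 4.912000
  x_1 = 1.200000 - (-1.326400)/4.912000 = 1.470033
Iteration 2:
  f(1.470033) = 0.729838
  f'(1.470033) = 10.706937
  x_2 = 1.470033 - 0.729838/10.706937 = 1.401868
Iteration 3:
  f(1.401868) = 0.058405
  f'(1.401868) = 9.019986
  x_3 = 1.401868 - 0.058405/9.019986 = 1.395393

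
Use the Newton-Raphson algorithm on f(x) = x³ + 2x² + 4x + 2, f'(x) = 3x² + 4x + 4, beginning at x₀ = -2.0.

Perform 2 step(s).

f(x) = x³ + 2x² + 4x + 2
f'(x) = 3x² + 4x + 4
x₀ = -2.0

Newton-Raphson formula: x_{n+1} = x_n - f(x_n)/f'(x_n)

Iteration 1:
  f(-2.000000) = -6.000000
  f'(-2.000000) = 8.000000
  x_1 = -2.000000 - (-6.000000)/8.000000 = -1.250000
Iteration 2:
  f(-1.250000) = -1.828125
  f'(-1.250000) = 3.687500
  x_2 = -1.250000 - (-1.828125)/3.687500 = -0.754237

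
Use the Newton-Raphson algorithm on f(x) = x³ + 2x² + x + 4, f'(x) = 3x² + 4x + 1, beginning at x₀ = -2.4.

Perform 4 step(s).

f(x) = x³ + 2x² + x + 4
f'(x) = 3x² + 4x + 1
x₀ = -2.4

Newton-Raphson formula: x_{n+1} = x_n - f(x_n)/f'(x_n)

Iteration 1:
  f(-2.400000) = -0.704000
  f'(-2.400000) = 8.680000
  x_1 = -2.400000 - (-0.704000)/8.680000 = -2.318894
Iteration 2:
  f(-2.318894) = -0.033673
  f'(-2.318894) = 7.856232
  x_2 = -2.318894 - (-0.033673)/7.856232 = -2.314608
Iteration 3:
  f(-2.314608) = -0.000091
  f'(-2.314608) = 7.813797
  x_3 = -2.314608 - (-0.000091)/7.813797 = -2.314596
Iteration 4:
  f(-2.314596) = 0.000000
  f'(-2.314596) = 7.813682
  x_4 = -2.314596 - 0.000000/7.813682 = -2.314596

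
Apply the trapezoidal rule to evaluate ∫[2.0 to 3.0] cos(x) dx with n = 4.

f(x) = cos(x)
a = 2.0, b = 3.0, n = 4
h = (b - a)/n = 0.250000

Trapezoidal rule: (h/2)[f(x₀) + 2f(x₁) + 2f(x₂) + ... + f(xₙ)]

x_0 = 2.0000, f(x_0) = -0.416147, coefficient = 1
x_1 = 2.2500, f(x_1) = -0.628174, coefficient = 2
x_2 = 2.5000, f(x_2) = -0.801144, coefficient = 2
x_3 = 2.7500, f(x_3) = -0.924302, coefficient = 2
x_4 = 3.0000, f(x_4) = -0.989992, coefficient = 1

I ≈ (0.250000/2) × -6.113379 = -0.764172
Exact value: -0.768177
Error: 0.004005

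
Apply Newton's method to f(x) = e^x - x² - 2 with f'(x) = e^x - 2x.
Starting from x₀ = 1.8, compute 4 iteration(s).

f(x) = e^x - x² - 2
f'(x) = e^x - 2x
x₀ = 1.8

Newton-Raphson formula: x_{n+1} = x_n - f(x_n)/f'(x_n)

Iteration 1:
  f(1.800000) = 0.809647
  f'(1.800000) = 2.449647
  x_1 = 1.800000 - 0.809647/2.449647 = 1.469484
Iteration 2:
  f(1.469484) = 0.187608
  f'(1.469484) = 1.408024
  x_2 = 1.469484 - 0.187608/1.408024 = 1.336242
Iteration 3:
  f(1.336242) = 0.019175
  f'(1.336242) = 1.132234
  x_3 = 1.336242 - 0.019175/1.132234 = 1.319306
Iteration 4:
  f(1.319306) = 0.000256
  f'(1.319306) = 1.102212
  x_4 = 1.319306 - 0.000256/1.102212 = 1.319074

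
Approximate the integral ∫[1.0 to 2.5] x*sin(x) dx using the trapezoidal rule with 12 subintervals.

f(x) = x*sin(x)
a = 1.0, b = 2.5, n = 12
h = (b - a)/n = 0.125000

Trapezoidal rule: (h/2)[f(x₀) + 2f(x₁) + 2f(x₂) + ... + f(xₙ)]

x_0 = 1.0000, f(x_0) = 0.841471, coefficient = 1
x_1 = 1.1250, f(x_1) = 1.015051, coefficient = 2
x_2 = 1.2500, f(x_2) = 1.186231, coefficient = 2
x_3 = 1.3750, f(x_3) = 1.348728, coefficient = 2
x_4 = 1.5000, f(x_4) = 1.496242, coefficient = 2
x_5 = 1.6250, f(x_5) = 1.622613, coefficient = 2
x_6 = 1.7500, f(x_6) = 1.721975, coefficient = 2
x_7 = 1.8750, f(x_7) = 1.788911, coefficient = 2
x_8 = 2.0000, f(x_8) = 1.818595, coefficient = 2
x_9 = 2.1250, f(x_9) = 1.806930, coefficient = 2
x_10 = 2.2500, f(x_10) = 1.750665, coefficient = 2
x_11 = 2.3750, f(x_11) = 1.647502, coefficient = 2
x_12 = 2.5000, f(x_12) = 1.496180, coefficient = 1

I ≈ (0.125000/2) × 36.744537 = 2.296534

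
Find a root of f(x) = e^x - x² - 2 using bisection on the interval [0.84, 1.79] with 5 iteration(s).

f(x) = e^x - x² - 2
Initial interval: [0.84, 1.79]

Iteration 1:
  c_1 = (0.840000 + 1.790000)/2 = 1.315000
  f(c_1) = f(1.315000) = -0.004474
  f(a) × f(c) ≥ 0, new interval: [1.315000, 1.790000]
Iteration 2:
  c_2 = (1.315000 + 1.790000)/2 = 1.552500
  f(c_2) = f(1.552500) = 0.313007
  f(a) × f(c) < 0, new interval: [1.315000, 1.552500]
Iteration 3:
  c_3 = (1.315000 + 1.552500)/2 = 1.433750
  f(c_3) = f(1.433750) = 0.138760
  f(a) × f(c) < 0, new interval: [1.315000, 1.433750]
Iteration 4:
  c_4 = (1.315000 + 1.433750)/2 = 1.374375
  f(c_4) = f(1.374375) = 0.063699
  f(a) × f(c) < 0, new interval: [1.315000, 1.374375]
Iteration 5:
  c_5 = (1.315000 + 1.374375)/2 = 1.344688
  f(c_5) = f(1.344688) = 0.028803
  f(a) × f(c) < 0, new interval: [1.315000, 1.344688]

After 5 iteration(s), the approximation is c_5 = 1.344688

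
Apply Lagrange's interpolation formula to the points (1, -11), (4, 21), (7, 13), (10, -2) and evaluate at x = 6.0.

Lagrange interpolation formula:
P(x) = Σ yᵢ × Lᵢ(x)
where Lᵢ(x) = Π_{j≠i} (x - xⱼ)/(xᵢ - xⱼ)

L_0(6.0) = (6.0 - 4)/(1 - 4) × (6.0 - 7)/(1 - 7) × (6.0 - 10)/(1 - 10) = -0.049383
L_1(6.0) = (6.0 - 1)/(4 - 1) × (6.0 - 7)/(4 - 7) × (6.0 - 10)/(4 - 10) = 0.370370
L_2(6.0) = (6.0 - 1)/(7 - 1) × (6.0 - 4)/(7 - 4) × (6.0 - 10)/(7 - 10) = 0.740741
L_3(6.0) = (6.0 - 1)/(10 - 1) × (6.0 - 4)/(10 - 4) × (6.0 - 7)/(10 - 7) = -0.061728

P(6.0) = (-11)×L_0(6.0) + 21×L_1(6.0) + 13×L_2(6.0) + (-2)×L_3(6.0)
P(6.0) = 18.074074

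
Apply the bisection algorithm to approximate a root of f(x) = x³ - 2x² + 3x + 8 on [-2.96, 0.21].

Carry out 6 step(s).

f(x) = x³ - 2x² + 3x + 8
Initial interval: [-2.96, 0.21]

Iteration 1:
  c_1 = (-2.960000 + 0.210000)/2 = -1.375000
  f(c_1) = f(-1.375000) = -2.505859
  f(a) × f(c) ≥ 0, new interval: [-1.375000, 0.210000]
Iteration 2:
  c_2 = (-1.375000 + 0.210000)/2 = -0.582500
  f(c_2) = f(-0.582500) = 5.376242
  f(a) × f(c) < 0, new interval: [-1.375000, -0.582500]
Iteration 3:
  c_3 = (-1.375000 + (-0.582500))/2 = -0.978750
  f(c_3) = f(-0.978750) = 2.210252
  f(a) × f(c) < 0, new interval: [-1.375000, -0.978750]
Iteration 4:
  c_4 = (-1.375000 + (-0.978750))/2 = -1.176875
  f(c_4) = f(-1.176875) = 0.069293
  f(a) × f(c) < 0, new interval: [-1.375000, -1.176875]
Iteration 5:
  c_5 = (-1.375000 + (-1.176875))/2 = -1.275937
  f(c_5) = f(-1.275937) = -1.161093
  f(a) × f(c) ≥ 0, new interval: [-1.275937, -1.176875]
Iteration 6:
  c_6 = (-1.275937 + (-1.176875))/2 = -1.226406
  f(c_6) = f(-1.226406) = -0.531967
  f(a) × f(c) ≥ 0, new interval: [-1.226406, -1.176875]

After 6 iteration(s), the approximation is c_6 = -1.226406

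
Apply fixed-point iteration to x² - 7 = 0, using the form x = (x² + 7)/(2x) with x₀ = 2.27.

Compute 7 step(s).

Equation: x² - 7 = 0
Fixed-point form: x = (x² + 7)/(2x)
x₀ = 2.27

x_1 = g(2.270000) = 2.676850
x_2 = g(2.676850) = 2.645932
x_3 = g(2.645932) = 2.645751
x_4 = g(2.645751) = 2.645751
x_5 = g(2.645751) = 2.645751
x_6 = g(2.645751) = 2.645751
x_7 = g(2.645751) = 2.645751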